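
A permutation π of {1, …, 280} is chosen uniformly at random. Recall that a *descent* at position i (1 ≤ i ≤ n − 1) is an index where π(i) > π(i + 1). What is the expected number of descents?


Write X = Σ X_I over i = 1, …, 279, with X_I the indicator of one descent.
There are 279 indicators.
For each fixed i, the pair (π(i), π(i+1)) is a uniformly random ordered pair of distinct values from {1, …, 280}; by symmetry P[π(i) > π(i+1)] = 1/2.
By linearity: E[X] = 279 · (1/2) = (280 − 1) · (1/2) = 279/2 ≈ 139.500.

E[X] = 279/2 = 139.500.


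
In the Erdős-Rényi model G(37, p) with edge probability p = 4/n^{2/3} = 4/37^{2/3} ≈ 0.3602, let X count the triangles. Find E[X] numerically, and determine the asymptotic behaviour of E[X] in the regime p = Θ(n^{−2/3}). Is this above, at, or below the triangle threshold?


Number of potential triangles: C(37, 3) = 7770.
Each occurs with probability p³ ≈ (0.3602)³ ≈ 4.674945e-02.
By linearity: E[X] = C(37, 3)·p³ ≈ 7770 · 4.674945e-02 ≈ 363.2432.
Since α = 2/3 < 1, p = c/n^{2/3} ≫ 1/n is above the triangle threshold p ~ 1/n. Asymptotically E[X] ~ (c³/6)·n^{3(1−α)} = (4³/6)·n^{1} → ∞; triangles are abundant w.h.p.

E[X] ≈ 363.2432; in regime p = Θ(1/n^{2/3}) E[X] diverges (above the triangle threshold p ~ 1/n).


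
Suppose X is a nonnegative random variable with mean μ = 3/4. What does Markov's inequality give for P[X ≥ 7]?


μ = E[X] = 3/4, a = 7.
Markov: P[X ≥ 7] ≤ μ/a = (3/4)/7 = 3/28.
Numerically: ≈ 0.1071.
(Since a = 7 > μ = 0.7500, the bound 3/28 is < 1 and informative.)

P[X ≥ 7] ≤ 3/28 ≈ 0.1071.


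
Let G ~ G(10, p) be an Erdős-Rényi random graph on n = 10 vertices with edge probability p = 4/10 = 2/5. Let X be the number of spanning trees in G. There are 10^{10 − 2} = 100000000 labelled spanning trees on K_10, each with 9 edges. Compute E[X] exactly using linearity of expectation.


K_10 has 10^{10 − 2} = 100000000 labelled spanning trees.
For each such spanning tree H, let X_H = 1 if all 9 edges of H are present in G. Then P[X_H = 1] = p^{9} = (2/5)^{9} = 512/1953125.
Summing the indicators: E[X] = Σ_H E[X_H] = 100000000 · p^{9} = 100000000 · 512/1953125 = 131072/5.
Numerically: E[X] ≈ 26214.

E[X] = 100000000 · (2/5)^{9} = 131072/5 ≈ 26214.


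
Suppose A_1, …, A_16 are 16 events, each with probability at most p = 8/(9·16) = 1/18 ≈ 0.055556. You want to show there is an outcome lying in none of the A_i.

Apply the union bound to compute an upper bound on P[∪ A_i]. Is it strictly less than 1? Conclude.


Union bound: P[∪_{i=1}^{16} A_i] ≤ Σ_i P[A_i] ≤ 16·p = 16·(1/18) = 8/9.
Numerically: 8/9 ≈ 0.888889.
Is 8/9 < 1? YES.
Since P[∪ A_i] ≤ 8/9 < 1, the complement has P[∩ A_i^c] ≥ 1 − 8/9 = 1/9 > 0, so some outcome avoids every A_i.

16·p = 8/9 ≈ 0.888889; existence CERTIFIED by the union bound.


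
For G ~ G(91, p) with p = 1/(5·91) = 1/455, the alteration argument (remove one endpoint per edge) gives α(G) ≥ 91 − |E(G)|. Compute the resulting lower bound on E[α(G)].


E[|E(G)|] = C(91, 2)·p = 4095 · (1/455) = 9.
E[α(G)] ≥ n − E[|E(G)|] = 91 − 9 = 82.
Numerically: ≈ 82.00000.
(This is only a lower bound; the true E[α(G)] may be larger.)

E[α(G)] ≥ 82 ≈ 82.00000.


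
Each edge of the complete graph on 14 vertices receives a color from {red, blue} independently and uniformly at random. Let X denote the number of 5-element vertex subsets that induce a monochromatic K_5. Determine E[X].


Let X = Σ_S X_S over the C(14, 5) = 2002 subsets S of size 5, where X_S = 1 if the K_5 on S is monochromatic.
For a fixed S, the K_5 on S has C(5, 2) = 10 edges. P[all 10 edges red] = (1/2)^10, and likewise for blue, so P[monochromatic] = 2·(1/2)^10 = 2^{1 − 10} = 1/512.
By linearity of expectation: E[X] = C(14, 5) · 2^{1 − 10} = 2002 · 1/512 = 1001/256.
Numerically: E[X] ≈ 3.9102.

E[X] = C(14,5)·2^(1−C(5,2)) = 1001/256 ≈ 3.9102.


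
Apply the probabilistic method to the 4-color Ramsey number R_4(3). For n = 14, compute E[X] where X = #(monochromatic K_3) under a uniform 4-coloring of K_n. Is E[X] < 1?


E[X] = C(14, 3) · 4^{1 − 3} = 364 · 4^{−2} = 364/16.
As a reduced fraction: E[X] = 91/4 ≈ 22.75000.
Is E[X] < 1? NO.
Since E[X] ≥ 1, the first-moment bound is inconclusive at n = 14; it does NOT by itself certify R_4(3) > 14.

E[X] = 91/4 ≈ 22.75000; E[X] ≥ 1; first-moment method inconclusive here.


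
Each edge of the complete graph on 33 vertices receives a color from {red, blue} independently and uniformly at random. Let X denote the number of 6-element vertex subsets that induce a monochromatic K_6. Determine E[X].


Let X = Σ_S X_S over the C(33, 6) = 1107568 subsets S of size 6, where X_S = 1 if the K_6 on S is monochromatic.
For a fixed S, the K_6 on S has C(6, 2) = 15 edges. P[all 15 edges red] = (1/2)^15, and likewise for blue, so P[monochromatic] = 2·(1/2)^15 = 2^{1 − 15} = 1/16384.
By linearity: E[X] = C(33, 6) · 2^{1 − 15} = 1107568 · 1/16384 = 69223/1024.
Numerically: E[X] ≈ 67.601.

E[X] = C(33,6)·2^(1−C(6,2)) = 69223/1024 ≈ 67.601.


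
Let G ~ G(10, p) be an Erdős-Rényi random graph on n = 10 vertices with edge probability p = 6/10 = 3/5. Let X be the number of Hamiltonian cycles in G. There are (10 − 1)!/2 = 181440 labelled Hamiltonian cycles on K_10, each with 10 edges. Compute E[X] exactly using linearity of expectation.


K_10 has (10 − 1)!/2 = 181440 labelled Hamiltonian cycles.
For each such Hamiltonian cycle H, let X_H = 1 if all 10 edges of H are present in G. Then P[X_H = 1] = p^{10} = (3/5)^{10} = 59049/9765625.
By linearity of expectation: E[X] = Σ_H E[X_H] = 181440 · p^{10} = 181440 · 59049/9765625 = 2142770112/1953125.
Numerically: E[X] ≈ 1097.1.

E[X] = 181440 · (3/5)^{10} = 2142770112/1953125 ≈ 1097.1.


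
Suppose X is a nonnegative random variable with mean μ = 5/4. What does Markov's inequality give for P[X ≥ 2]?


μ = E[X] = 5/4, a = 2.
Markov: P[X ≥ 2] ≤ μ/a = (5/4)/2 = 5/8.
Numerically: ≈ 0.6250.
(Since a = 2 > μ = 1.2500, the bound 5/8 is < 1 and informative.)

P[X ≥ 2] ≤ 5/8 ≈ 0.6250.


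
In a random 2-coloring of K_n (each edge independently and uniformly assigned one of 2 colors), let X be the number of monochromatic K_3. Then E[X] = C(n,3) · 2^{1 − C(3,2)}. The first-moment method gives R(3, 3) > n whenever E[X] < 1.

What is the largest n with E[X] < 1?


We need C(n, 3) · 2^{1 − 3} < 1, i.e. C(n, 3) < 2^{3 − 1} = 4.
Check values of n near the boundary:
  n = 3: C(3, 3) = 1; 1 < 4? YES
  n = 4: C(4, 3) = 4; 4 < 4? NO
  n = 5: C(5, 3) = 10; 10 < 4? NO
The largest n with C(n, 3) < 4 is n = 3 (where E[X] = 1/4 ≈ 0.2500). Hence R(3, 3) > 3, i.e. R(3, 3) ≥ 4.

Largest n = 3; hence R(3, 3) > 3.


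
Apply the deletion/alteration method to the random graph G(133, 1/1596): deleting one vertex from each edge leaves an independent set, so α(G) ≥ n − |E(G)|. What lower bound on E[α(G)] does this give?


E[|E(G)|] = C(133, 2)·p = 8778 · (1/1596) = 11/2.
E[α(G)] ≥ n − E[|E(G)|] = 133 − 11/2 = 255/2.
Numerically: ≈ 127.50000.
(This is only a lower bound; the true E[α(G)] may be larger.)

E[α(G)] ≥ 255/2 ≈ 127.50000.


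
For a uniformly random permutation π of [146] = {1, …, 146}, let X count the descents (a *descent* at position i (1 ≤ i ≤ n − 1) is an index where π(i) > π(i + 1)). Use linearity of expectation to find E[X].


Write X = Σ X_I over i = 1, …, 145, with X_I the indicator of one descent.
There are 145 indicators.
For each fixed i, the pair (π(i), π(i+1)) is a uniformly random ordered pair of distinct values from {1, …, 146}; by symmetry P[π(i) > π(i+1)] = 1/2.
By linearity: E[X] = 145 · (1/2) = (146 − 1) · (1/2) = 145/2 ≈ 72.500000.

E[X] = 145/2 = 72.500000.


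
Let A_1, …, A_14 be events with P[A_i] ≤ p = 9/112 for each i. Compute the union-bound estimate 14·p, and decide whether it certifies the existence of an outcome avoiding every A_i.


Union bound: P[∪_{i=1}^{14} A_i] ≤ Σ_i P[A_i] ≤ 14·p = 14·(9/112) = 9/8.
Numerically: 9/8 ≈ 1.1250.
Is 9/8 < 1? NO.
Since the bound 9/8 is ≥ 1, the union bound is uninformative here; it does NOT by itself certify existence.

14·p = 9/8 ≈ 1.1250; existence NOT certified by the union bound.


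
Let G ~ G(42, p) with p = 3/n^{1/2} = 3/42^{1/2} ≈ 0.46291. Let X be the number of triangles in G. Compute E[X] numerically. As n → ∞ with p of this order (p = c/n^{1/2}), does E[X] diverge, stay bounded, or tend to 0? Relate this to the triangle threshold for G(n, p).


Number of potential triangles: C(42, 3) = 11480.
Each occurs with probability p³ ≈ (0.46291)³ ≈ 9.9195011e-02.
By linearity: E[X] = C(42, 3)·p³ ≈ 11480 · 9.9195011e-02 ≈ 1138.75872.
Since α = 1/2 < 1, p = c/n^{1/2} ≫ 1/n is above the triangle threshold p ~ 1/n. Asymptotically E[X] ~ (c³/6)·n^{3(1−α)} = (3³/6)·n^{1.5} → ∞; triangles are abundant w.h.p.

E[X] ≈ 1138.75872; in regime p = Θ(1/n^{1/2}) E[X] diverges (above the triangle threshold p ~ 1/n).


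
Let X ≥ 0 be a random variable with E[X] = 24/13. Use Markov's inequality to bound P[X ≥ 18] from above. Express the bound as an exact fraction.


μ = E[X] = 24/13, a = 18.
Markov: P[X ≥ 18] ≤ μ/a = (24/13)/18 = 4/39.
Numerically: ≈ 0.102564.
(Since a = 18 > μ = 1.846154, the bound 4/39 is < 1 and informative.)

P[X ≥ 18] ≤ 4/39 ≈ 0.102564.


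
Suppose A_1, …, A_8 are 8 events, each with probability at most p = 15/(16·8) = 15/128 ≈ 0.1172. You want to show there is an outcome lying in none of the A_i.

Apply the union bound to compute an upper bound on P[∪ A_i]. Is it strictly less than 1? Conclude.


Union bound: P[∪_{i=1}^{8} A_i] ≤ Σ_i P[A_i] ≤ 8·p = 8·(15/128) = 15/16.
Numerically: 15/16 ≈ 0.9375.
Is 15/16 < 1? YES.
Since P[∪ A_i] ≤ 15/16 < 1, the complement has P[∩ A_i^c] ≥ 1 − 15/16 = 1/16 > 0, so some outcome avoids every A_i.

8·p = 15/16 ≈ 0.9375; existence CERTIFIED by the union bound.


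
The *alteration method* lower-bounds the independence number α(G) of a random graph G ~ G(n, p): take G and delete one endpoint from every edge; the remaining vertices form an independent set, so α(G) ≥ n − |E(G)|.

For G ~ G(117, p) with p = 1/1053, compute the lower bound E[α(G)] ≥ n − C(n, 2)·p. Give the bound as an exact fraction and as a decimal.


E[|E(G)|] = C(117, 2)·p = 6786 · (1/1053) = 58/9.
E[α(G)] ≥ n − E[|E(G)|] = 117 − 58/9 = 995/9.
Numerically: ≈ 110.555556.
(This is only a lower bound; the true E[α(G)] may be larger.)

E[α(G)] ≥ 995/9 ≈ 110.555556.


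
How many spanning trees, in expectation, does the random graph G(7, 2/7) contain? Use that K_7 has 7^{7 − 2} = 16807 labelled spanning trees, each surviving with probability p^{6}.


K_7 has 7^{7 − 2} = 16807 labelled spanning trees.
For each such spanning tree H, let X_H = 1 if all 6 edges of H are present in G. Then P[X_H = 1] = p^{6} = (2/7)^{6} = 64/117649.
By linearity: E[X] = Σ_H E[X_H] = 16807 · p^{6} = 16807 · 64/117649 = 64/7.
Numerically: E[X] ≈ 9.1429.

E[X] = 16807 · (2/7)^{6} = 64/7 ≈ 9.1429.


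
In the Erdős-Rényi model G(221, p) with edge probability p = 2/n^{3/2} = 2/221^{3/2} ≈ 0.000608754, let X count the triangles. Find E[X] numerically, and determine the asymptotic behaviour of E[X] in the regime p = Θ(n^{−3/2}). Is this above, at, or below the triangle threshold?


Number of potential triangles: C(221, 3) = 1774630.
Each occurs with probability p³ ≈ (0.000608754)³ ≈ 2.25592551e-10.
By linearity: E[X] = C(221, 3)·p³ ≈ 1774630 · 2.25592551e-10 ≈ 0.000400.
Since α = 3/2 > 1, p = c/n^{3/2} = o(1/n) is below the triangle threshold p ~ 1/n. Asymptotically E[X] ~ (c³/6)·n^{3(1−α)} = (2³/6)·n^{-1.5} → 0, so by Markov's inequality G has no triangles w.h.p.

E[X] ≈ 0.000400; in regime p = Θ(1/n^{3/2}) E[X] tends to 0 (below the triangle threshold p ~ 1/n).


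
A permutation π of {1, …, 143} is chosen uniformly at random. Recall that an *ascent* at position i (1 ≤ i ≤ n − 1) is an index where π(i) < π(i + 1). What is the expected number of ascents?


Write X = Σ X_I over i = 1, …, 142, with X_I the indicator of one ascent.
There are 142 indicators.
For each fixed i, the pair (π(i), π(i+1)) is a uniformly random ordered pair of distinct values from {1, …, 143}; by symmetry P[π(i) < π(i+1)] = 1/2.
By linearity: E[X] = 142 · (1/2) = (143 − 1) · (1/2) = 71 ≈ 71.000.

E[X] = 71 = 71.000.


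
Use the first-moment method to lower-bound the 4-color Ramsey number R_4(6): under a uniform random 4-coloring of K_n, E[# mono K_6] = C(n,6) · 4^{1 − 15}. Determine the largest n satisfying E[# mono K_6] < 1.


We need C(n, 6) · 4^{1 − 15} < 1, i.e. C(n, 6) < 4^{15 − 1} = 268435456.
Check values of n near the boundary:
  n = 74: C(74, 6) = 185250786; 185250786 < 268435456? YES
  n = 75: C(75, 6) = 201359550; 201359550 < 268435456? YES
  n = 76: C(76, 6) = 218618940; 218618940 < 268435456? YES
  n = 77: C(77, 6) = 237093780; 237093780 < 268435456? YES
  n = 78: C(78, 6) = 256851595; 256851595 < 268435456? YES
  n = 79: C(79, 6) = 277962685; 277962685 < 268435456? NO
  n = 80: C(80, 6) = 300500200; 300500200 < 268435456? NO
The largest n with C(n, 6) < 268435456 is n = 78 (where E[X] = 256851595/268435456 ≈ 0.9568). Hence R_4(6) > 78, i.e. R_4(6) ≥ 79.

Largest n = 78; hence R_4(6) > 78.


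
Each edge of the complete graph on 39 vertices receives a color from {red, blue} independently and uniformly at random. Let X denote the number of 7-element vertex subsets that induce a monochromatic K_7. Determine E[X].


Let X = Σ_S X_S over the C(39, 7) = 15380937 subsets S of size 7, where X_S = 1 if the K_7 on S is monochromatic.
For a fixed S, the K_7 on S has C(7, 2) = 21 edges. P[all 21 edges red] = (1/2)^21, and likewise for blue, so P[monochromatic] = 2·(1/2)^21 = 2^{1 − 21} = 1/1048576.
By linearity: E[X] = C(39, 7) · 2^{1 − 21} = 15380937 · 1/1048576 = 15380937/1048576.
Numerically: E[X] ≈ 14.668405.

E[X] = C(39,7)·2^(1−C(7,2)) = 15380937/1048576 ≈ 14.668405.


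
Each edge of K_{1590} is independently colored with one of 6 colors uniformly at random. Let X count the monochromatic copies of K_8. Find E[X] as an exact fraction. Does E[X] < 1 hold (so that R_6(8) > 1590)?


E[X] = C(1590, 8) · 6^{1 − 28} = 995397314198933813310 · 6^{−27} = 995397314198933813310/1023490369077469249536.
As a reduced fraction: E[X] = 55299850788829656295/56860576059859402752 ≈ 0.973.
Is E[X] < 1? YES.
Since E[X] < 1, there exists a 6-coloring of K_{1590} with no monochromatic K_8; hence R_6(8) > 1590.

E[X] = 55299850788829656295/56860576059859402752 ≈ 0.973; E[X] < 1, so R_6(8) > 1590.


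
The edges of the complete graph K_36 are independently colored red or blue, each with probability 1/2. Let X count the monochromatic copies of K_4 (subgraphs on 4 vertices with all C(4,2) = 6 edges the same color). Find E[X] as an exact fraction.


Let X = Σ_S X_S over the C(36, 4) = 58905 subsets S of size 4, where X_S = 1 if the K_4 on S is monochromatic.
For a fixed S, the K_4 on S has C(4, 2) = 6 edges. P[all 6 edges red] = (1/2)^6, and likewise for blue, so P[monochromatic] = 2·(1/2)^6 = 2^{1 − 6} = 1/32.
By linearity: E[X] = C(36, 4) · 2^{1 − 6} = 58905 · 1/32 = 58905/32.
Numerically: E[X] ≈ 1840.781250.

E[X] = C(36,4)·2^(1−C(4,2)) = 58905/32 ≈ 1840.781250.


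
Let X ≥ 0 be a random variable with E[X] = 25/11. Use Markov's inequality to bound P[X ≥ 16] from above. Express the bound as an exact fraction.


μ = E[X] = 25/11, a = 16.
Markov: P[X ≥ 16] ≤ μ/a = (25/11)/16 = 25/176.
Numerically: ≈ 0.1420.
(Since a = 16 > μ = 2.2727, the bound 25/176 is < 1 and informative.)

P[X ≥ 16] ≤ 25/176 ≈ 0.1420.


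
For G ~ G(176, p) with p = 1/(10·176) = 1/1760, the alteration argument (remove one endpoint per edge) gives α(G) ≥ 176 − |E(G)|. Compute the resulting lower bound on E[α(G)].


E[|E(G)|] = C(176, 2)·p = 15400 · (1/1760) = 35/4.
E[α(G)] ≥ n − E[|E(G)|] = 176 − 35/4 = 669/4.
Numerically: ≈ 167.25000.
(This is only a lower bound; the true E[α(G)] may be larger.)

E[α(G)] ≥ 669/4 ≈ 167.25000.


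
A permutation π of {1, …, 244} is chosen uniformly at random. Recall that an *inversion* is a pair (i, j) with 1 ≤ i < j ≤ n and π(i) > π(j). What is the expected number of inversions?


Write X = Σ X_I over the C(244, 2) = 29646 pairs i < j, with X_I the indicator of one inversion.
There are 29646 indicators.
For each fixed pair i < j, the values π(i) and π(j) are two distinct elements of {1, …, 244} in uniformly random order; by symmetry P[π(i) > π(j)] = 1/2.
By linearity: E[X] = 29646 · (1/2) = C(244, 2) · (1/2) = 29646/2 = 14823 ≈ 14823.0000.

E[X] = 14823 = 14823.0000.


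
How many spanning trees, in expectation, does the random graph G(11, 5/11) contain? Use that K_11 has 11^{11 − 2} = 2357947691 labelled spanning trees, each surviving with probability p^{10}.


K_11 has 11^{11 − 2} = 2357947691 labelled spanning trees.
For each such spanning tree H, let X_H = 1 if all 10 edges of H are present in G. Then P[X_H = 1] = p^{10} = (5/11)^{10} = 9765625/25937424601.
Summing the indicators: E[X] = Σ_H E[X_H] = 2357947691 · p^{10} = 2357947691 · 9765625/25937424601 = 9765625/11.
Numerically: E[X] ≈ 887784.

E[X] = 2357947691 · (5/11)^{10} = 9765625/11 ≈ 887784.


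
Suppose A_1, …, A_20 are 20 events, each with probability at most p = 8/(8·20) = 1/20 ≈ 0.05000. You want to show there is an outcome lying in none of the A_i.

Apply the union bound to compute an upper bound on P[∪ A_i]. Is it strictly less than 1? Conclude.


Union bound: P[∪_{i=1}^{20} A_i] ≤ Σ_i P[A_i] ≤ 20·p = 20·(1/20) = 1.
Numerically: 1 ≈ 1.00000.
Is 1 < 1? NO.
Since the bound 1 is ≥ 1, the union bound is uninformative here; it does NOT by itself certify existence.

20·p = 1 ≈ 1.00000; existence NOT certified by the union bound.


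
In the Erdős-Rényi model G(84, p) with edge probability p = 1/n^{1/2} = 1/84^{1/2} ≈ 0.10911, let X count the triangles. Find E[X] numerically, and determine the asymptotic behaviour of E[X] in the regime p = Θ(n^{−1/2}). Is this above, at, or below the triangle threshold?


Number of potential triangles: C(84, 3) = 95284.
Each occurs with probability p³ ≈ (0.10911)³ ≈ 1.2989160e-03.
By linearity: E[X] = C(84, 3)·p³ ≈ 95284 · 1.2989160e-03 ≈ 123.76591.
Since α = 1/2 < 1, p = c/n^{1/2} ≫ 1/n is above the triangle threshold p ~ 1/n. Asymptotically E[X] ~ (c³/6)·n^{3(1−α)} = (1³/6)·n^{1.5} → ∞; triangles are abundant w.h.p.

E[X] ≈ 123.76591; in regime p = Θ(1/n^{1/2}) E[X] diverges (above the triangle threshold p ~ 1/n).


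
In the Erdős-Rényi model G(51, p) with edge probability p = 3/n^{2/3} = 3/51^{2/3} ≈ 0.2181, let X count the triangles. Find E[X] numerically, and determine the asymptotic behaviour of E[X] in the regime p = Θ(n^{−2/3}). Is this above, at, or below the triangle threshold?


Number of potential triangles: C(51, 3) = 20825.
Each occurs with probability p³ ≈ (0.2181)³ ≈ 1.038062e-02.
By linearity: E[X] = C(51, 3)·p³ ≈ 20825 · 1.038062e-02 ≈ 216.1765.
Since α = 2/3 < 1, p = c/n^{2/3} ≫ 1/n is above the triangle threshold p ~ 1/n. Asymptotically E[X] ~ (c³/6)·n^{3(1−α)} = (3³/6)·n^{1} → ∞; triangles are abundant w.h.p.

E[X] ≈ 216.1765; in regime p = Θ(1/n^{2/3}) E[X] diverges (above the triangle threshold p ~ 1/n).


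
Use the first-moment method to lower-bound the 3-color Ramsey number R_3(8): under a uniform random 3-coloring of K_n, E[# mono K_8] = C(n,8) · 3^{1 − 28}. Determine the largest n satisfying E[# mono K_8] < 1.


We need C(n, 8) · 3^{1 − 28} < 1, i.e. C(n, 8) < 3^{28 − 1} = 7625597484987.
Check values of n near the boundary:
  n = 150: C(150, 8) = 5257211409450; 5257211409450 < 7625597484987? YES
  n = 151: C(151, 8) = 5551321138650; 5551321138650 < 7625597484987? YES
  n = 152: C(152, 8) = 5859727868575; 5859727868575 < 7625597484987? YES
  n = 153: C(153, 8) = 6183023199255; 6183023199255 < 7625597484987? YES
  n = 154: C(154, 8) = 6521818990995; 6521818990995 < 7625597484987? YES
  n = 155: C(155, 8) = 6876747915675; 6876747915675 < 7625597484987? YES
  n = 156: C(156, 8) = 7248464019225; 7248464019225 < 7625597484987? YES
  n = 157: C(157, 8) = 7637643295425; 7637643295425 < 7625597484987? NO
The largest n with C(n, 8) < 7625597484987 is n = 156 (where E[X] = 805384891025/847288609443 ≈ 0.95054). Hence R_3(8) > 156, i.e. R_3(8) ≥ 157.

Largest n = 156; hence R_3(8) > 156.


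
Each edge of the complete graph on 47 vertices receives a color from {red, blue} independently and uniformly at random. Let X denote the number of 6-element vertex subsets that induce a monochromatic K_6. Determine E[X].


Let X = Σ_S X_S over the C(47, 6) = 10737573 subsets S of size 6, where X_S = 1 if the K_6 on S is monochromatic.
For a fixed S, the K_6 on S has C(6, 2) = 15 edges. P[all 15 edges red] = (1/2)^15, and likewise for blue, so P[monochromatic] = 2·(1/2)^15 = 2^{1 − 15} = 1/16384.
By linearity: E[X] = C(47, 6) · 2^{1 − 15} = 10737573 · 1/16384 = 10737573/16384.
Numerically: E[X] ≈ 655.36945.

E[X] = C(47,6)·2^(1−C(6,2)) = 10737573/16384 ≈ 655.36945.


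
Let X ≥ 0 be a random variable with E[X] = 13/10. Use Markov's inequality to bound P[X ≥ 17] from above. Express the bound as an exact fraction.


μ = E[X] = 13/10, a = 17.
Markov: P[X ≥ 17] ≤ μ/a = (13/10)/17 = 13/170.
Numerically: ≈ 0.0765.
(Since a = 17 > μ = 1.3000, the bound 13/170 is < 1 and informative.)

P[X ≥ 17] ≤ 13/170 ≈ 0.0765.


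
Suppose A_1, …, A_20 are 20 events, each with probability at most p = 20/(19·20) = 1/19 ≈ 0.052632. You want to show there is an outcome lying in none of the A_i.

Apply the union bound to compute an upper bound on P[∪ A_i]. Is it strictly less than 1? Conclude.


Union bound: P[∪_{i=1}^{20} A_i] ≤ Σ_i P[A_i] ≤ 20·p = 20·(1/19) = 20/19.
Numerically: 20/19 ≈ 1.052632.
Is 20/19 < 1? NO.
Since the bound 20/19 is ≥ 1, the union bound is uninformative here; it does NOT by itself certify existence.

20·p = 20/19 ≈ 1.052632; existence NOT certified by the union bound.


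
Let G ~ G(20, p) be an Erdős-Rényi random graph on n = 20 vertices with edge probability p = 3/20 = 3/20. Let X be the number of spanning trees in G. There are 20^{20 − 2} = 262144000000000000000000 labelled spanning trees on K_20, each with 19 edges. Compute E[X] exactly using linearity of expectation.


K_20 has 20^{20 − 2} = 262144000000000000000000 labelled spanning trees.
For each such spanning tree H, let X_H = 1 if all 19 edges of H are present in G. Then P[X_H = 1] = p^{19} = (3/20)^{19} = 1162261467/5242880000000000000000000.
By linearity of expectation: E[X] = Σ_H E[X_H] = 262144000000000000000000 · p^{19} = 262144000000000000000000 · 1162261467/5242880000000000000000000 = 1162261467/20.
Numerically: E[X] ≈ 5.811e+07.

E[X] = 262144000000000000000000 · (3/20)^{19} = 1162261467/20 ≈ 5.811e+07.


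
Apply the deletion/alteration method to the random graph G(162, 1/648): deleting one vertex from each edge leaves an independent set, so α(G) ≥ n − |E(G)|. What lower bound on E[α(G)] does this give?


E[|E(G)|] = C(162, 2)·p = 13041 · (1/648) = 161/8.
E[α(G)] ≥ n − E[|E(G)|] = 162 − 161/8 = 1135/8.
Numerically: ≈ 141.8750.
(This is only a lower bound; the true E[α(G)] may be larger.)

E[α(G)] ≥ 1135/8 ≈ 141.8750.


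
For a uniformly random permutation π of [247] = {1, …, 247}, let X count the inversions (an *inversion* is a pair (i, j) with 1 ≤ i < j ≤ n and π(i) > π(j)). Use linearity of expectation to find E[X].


Write X = Σ X_I over the C(247, 2) = 30381 pairs i < j, with X_I the indicator of one inversion.
There are 30381 indicators.
For each fixed pair i < j, the values π(i) and π(j) are two distinct elements of {1, …, 247} in uniformly random order; by symmetry P[π(i) > π(j)] = 1/2.
By linearity: E[X] = 30381 · (1/2) = C(247, 2) · (1/2) = 30381/2 = 30381/2 ≈ 15190.500000.

E[X] = 30381/2 = 15190.500000.


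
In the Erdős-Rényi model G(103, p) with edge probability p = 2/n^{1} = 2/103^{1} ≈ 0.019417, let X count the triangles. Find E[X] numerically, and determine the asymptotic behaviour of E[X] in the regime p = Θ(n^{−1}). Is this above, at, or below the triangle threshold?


Number of potential triangles: C(103, 3) = 176851.
Each occurs with probability p³ ≈ (0.019417)³ ≈ 7.3211333e-06.
By linearity: E[X] = C(103, 3)·p³ ≈ 176851 · 7.3211333e-06 ≈ 1.29475.
Here α = 1, so p = 2/n is exactly at the triangle threshold p ~ 1/n. Asymptotically E[X] → c³/6 = 2³/6 = 4/3 ≈ 1.33333, a bounded constant. In this regime the triangle count is asymptotically Poisson(c³/6).

E[X] ≈ 1.29475; in regime p = Θ(1/n^{1}) E[X] stays bounded (at the triangle threshold p ~ 1/n).


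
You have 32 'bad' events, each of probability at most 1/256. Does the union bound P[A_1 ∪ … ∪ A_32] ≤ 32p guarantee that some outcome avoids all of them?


Union bound: P[∪_{i=1}^{32} A_i] ≤ Σ_i P[A_i] ≤ 32·p = 32·(1/256) = 1/8.
Numerically: 1/8 ≈ 0.125000.
Is 1/8 < 1? YES.
Since P[∪ A_i] ≤ 1/8 < 1, the complement has P[∩ A_i^c] ≥ 1 − 1/8 = 7/8 > 0, so some outcome avoids every A_i.

32·p = 1/8 ≈ 0.125000; existence CERTIFIED by the union bound.


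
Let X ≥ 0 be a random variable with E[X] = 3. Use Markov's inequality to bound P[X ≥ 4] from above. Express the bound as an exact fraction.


μ = E[X] = 3, a = 4.
Markov: P[X ≥ 4] ≤ μ/a = (3)/4 = 3/4.
Numerically: ≈ 0.750000.
(Since a = 4 > μ = 3.000000, the bound 3/4 is < 1 and informative.)

P[X ≥ 4] ≤ 3/4 ≈ 0.750000.


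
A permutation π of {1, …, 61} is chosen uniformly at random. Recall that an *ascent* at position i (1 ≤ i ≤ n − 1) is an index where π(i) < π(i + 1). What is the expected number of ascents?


Write X = Σ X_I over i = 1, …, 60, with X_I the indicator of one ascent.
There are 60 indicators.
For each fixed i, the pair (π(i), π(i+1)) is a uniformly random ordered pair of distinct values from {1, …, 61}; by symmetry P[π(i) < π(i+1)] = 1/2.
By linearity: E[X] = 60 · (1/2) = (61 − 1) · (1/2) = 30 ≈ 30.000.

E[X] = 30 = 30.000.


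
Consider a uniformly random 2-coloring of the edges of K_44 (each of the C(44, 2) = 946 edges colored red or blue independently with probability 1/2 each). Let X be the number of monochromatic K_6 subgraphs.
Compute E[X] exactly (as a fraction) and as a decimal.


Let X = Σ_S X_S over the C(44, 6) = 7059052 subsets S of size 6, where X_S = 1 if the K_6 on S is monochromatic.
For a fixed S, the K_6 on S has C(6, 2) = 15 edges. P[all 15 edges red] = (1/2)^15, and likewise for blue, so P[monochromatic] = 2·(1/2)^15 = 2^{1 − 15} = 1/16384.
By linearity: E[X] = C(44, 6) · 2^{1 − 15} = 7059052 · 1/16384 = 1764763/4096.
Numerically: E[X] ≈ 430.8503.

E[X] = C(44,6)·2^(1−C(6,2)) = 1764763/4096 ≈ 430.8503.


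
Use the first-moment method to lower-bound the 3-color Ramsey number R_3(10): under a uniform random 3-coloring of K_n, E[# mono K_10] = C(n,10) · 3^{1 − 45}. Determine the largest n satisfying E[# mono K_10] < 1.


We need C(n, 10) · 3^{1 − 45} < 1, i.e. C(n, 10) < 3^{45 − 1} = 984770902183611232881.
Check values of n near the boundary:
  n = 568: C(568, 10) = 889446337783744949208; 889446337783744949208 < 984770902183611232881? YES
  n = 569: C(569, 10) = 905357721286137524328; 905357721286137524328 < 984770902183611232881? YES
  n = 570: C(570, 10) = 921524823451961408691; 921524823451961408691 < 984770902183611232881? YES
  n = 571: C(571, 10) = 937951290893172842001; 937951290893172842001 < 984770902183611232881? YES
  n = 572: C(572, 10) = 954640815642161682606; 954640815642161682606 < 984770902183611232881? YES
  n = 573: C(573, 10) = 971597135635805762226; 971597135635805762226 < 984770902183611232881? YES
  n = 574: C(574, 10) = 988824035203816502691; 988824035203816502691 < 984770902183611232881? NO
  n = 575: C(575, 10) = 1006325345561406175305; 1006325345561406175305 < 984770902183611232881? NO
  n = 576: C(576, 10) = 1024104945306307344480; 1024104945306307344480 < 984770902183611232881? NO
The largest n with C(n, 10) < 984770902183611232881 is n = 573 (where E[X] = 35985079097622435638/36472996377170786403 ≈ 0.9866). Hence R_3(10) > 573, i.e. R_3(10) ≥ 574.

Largest n = 573; hence R_3(10) > 573.


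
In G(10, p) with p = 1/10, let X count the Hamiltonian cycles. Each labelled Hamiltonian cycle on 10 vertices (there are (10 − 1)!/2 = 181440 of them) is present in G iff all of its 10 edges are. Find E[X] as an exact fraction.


K_10 has (10 − 1)!/2 = 181440 labelled Hamiltonian cycles.
For each such Hamiltonian cycle H, let X_H = 1 if all 10 edges of H are present in G. Then P[X_H = 1] = p^{10} = (1/10)^{10} = 1/10000000000.
By linearity of expectation: E[X] = Σ_H E[X_H] = 181440 · p^{10} = 181440 · 1/10000000000 = 567/31250000.
Numerically: E[X] ≈ 1.81e-05.

E[X] = 181440 · (1/10)^{10} = 567/31250000 ≈ 1.81e-05.


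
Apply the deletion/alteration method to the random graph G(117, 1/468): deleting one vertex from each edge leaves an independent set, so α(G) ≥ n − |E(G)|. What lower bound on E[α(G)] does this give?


E[|E(G)|] = C(117, 2)·p = 6786 · (1/468) = 29/2.
E[α(G)] ≥ n − E[|E(G)|] = 117 − 29/2 = 205/2.
Numerically: ≈ 102.500000.
(This is only a lower bound; the true E[α(G)] may be larger.)

E[α(G)] ≥ 205/2 ≈ 102.500000.


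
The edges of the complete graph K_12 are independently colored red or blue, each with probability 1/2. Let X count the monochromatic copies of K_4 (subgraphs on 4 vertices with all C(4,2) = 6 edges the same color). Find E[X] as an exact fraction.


Let X = Σ_S X_S over the C(12, 4) = 495 subsets S of size 4, where X_S = 1 if the K_4 on S is monochromatic.
For a fixed S, the K_4 on S has C(4, 2) = 6 edges. P[all 6 edges red] = (1/2)^6, and likewise for blue, so P[monochromatic] = 2·(1/2)^6 = 2^{1 − 6} = 1/32.
Summing: E[X] = C(12, 4) · 2^{1 − 6} = 495 · 1/32 = 495/32.
Numerically: E[X] ≈ 15.468750.

E[X] = C(12,4)·2^(1−C(4,2)) = 495/32 ≈ 15.468750.


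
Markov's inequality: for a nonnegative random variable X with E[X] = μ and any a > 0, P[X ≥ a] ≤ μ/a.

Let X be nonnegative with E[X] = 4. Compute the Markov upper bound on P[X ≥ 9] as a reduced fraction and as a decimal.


μ = E[X] = 4, a = 9.
Markov: P[X ≥ 9] ≤ μ/a = (4)/9 = 4/9.
Numerically: ≈ 0.444.
(Since a = 9 > μ = 4.000, the bound 4/9 is < 1 and informative.)

P[X ≥ 9] ≤ 4/9 ≈ 0.444.


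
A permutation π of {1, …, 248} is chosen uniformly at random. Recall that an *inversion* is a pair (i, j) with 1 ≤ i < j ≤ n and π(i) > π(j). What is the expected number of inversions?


Write X = Σ X_I over the C(248, 2) = 30628 pairs i < j, with X_I the indicator of one inversion.
There are 30628 indicators.
For each fixed pair i < j, the values π(i) and π(j) are two distinct elements of {1, …, 248} in uniformly random order; by symmetry P[π(i) > π(j)] = 1/2.
By linearity: E[X] = 30628 · (1/2) = C(248, 2) · (1/2) = 30628/2 = 15314 ≈ 15314.000.

E[X] = 15314 = 15314.000.


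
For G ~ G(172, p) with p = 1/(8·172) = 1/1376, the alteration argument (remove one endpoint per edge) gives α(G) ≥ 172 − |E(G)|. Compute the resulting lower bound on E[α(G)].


E[|E(G)|] = C(172, 2)·p = 14706 · (1/1376) = 171/16.
E[α(G)] ≥ n − E[|E(G)|] = 172 − 171/16 = 2581/16.
Numerically: ≈ 161.31250.
(This is only a lower bound; the true E[α(G)] may be larger.)

E[α(G)] ≥ 2581/16 ≈ 161.31250.


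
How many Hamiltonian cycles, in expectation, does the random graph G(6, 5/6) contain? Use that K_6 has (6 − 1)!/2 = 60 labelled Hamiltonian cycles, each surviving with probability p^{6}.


K_6 has (6 − 1)!/2 = 60 labelled Hamiltonian cycles.
For each such Hamiltonian cycle H, let X_H = 1 if all 6 edges of H are present in G. Then P[X_H = 1] = p^{6} = (5/6)^{6} = 15625/46656.
By linearity: E[X] = Σ_H E[X_H] = 60 · p^{6} = 60 · 15625/46656 = 78125/3888.
Numerically: E[X] ≈ 20.0939.

E[X] = 60 · (5/6)^{6} = 78125/3888 ≈ 20.0939.


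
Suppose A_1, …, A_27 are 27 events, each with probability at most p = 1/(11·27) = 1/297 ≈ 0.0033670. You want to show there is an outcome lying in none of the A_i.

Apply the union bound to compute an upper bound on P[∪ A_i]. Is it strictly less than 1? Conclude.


Union bound: P[∪_{i=1}^{27} A_i] ≤ Σ_i P[A_i] ≤ 27·p = 27·(1/297) = 1/11.
Numerically: 1/11 ≈ 0.0909091.
Is 1/11 < 1? YES.
Since P[∪ A_i] ≤ 1/11 < 1, the complement has P[∩ A_i^c] ≥ 1 − 1/11 = 10/11 > 0, so some outcome avoids every A_i.

27·p = 1/11 ≈ 0.0909091; existence CERTIFIED by the union bound.


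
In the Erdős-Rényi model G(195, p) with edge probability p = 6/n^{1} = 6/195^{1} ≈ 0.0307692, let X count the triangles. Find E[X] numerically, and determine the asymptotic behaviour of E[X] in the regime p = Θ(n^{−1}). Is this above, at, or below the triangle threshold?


Number of potential triangles: C(195, 3) = 1216865.
Each occurs with probability p³ ≈ (0.0307692)³ ≈ 2.91306327e-05.
By linearity: E[X] = C(195, 3)·p³ ≈ 1216865 · 2.91306327e-05 ≈ 35.448047.
Here α = 1, so p = 6/n is exactly at the triangle threshold p ~ 1/n. Asymptotically E[X] → c³/6 = 6³/6 = 36 ≈ 36.000000, a bounded constant. In this regime the triangle count is asymptotically Poisson(c³/6).

E[X] ≈ 35.448047; in regime p = Θ(1/n^{1}) E[X] stays bounded (at the triangle threshold p ~ 1/n).


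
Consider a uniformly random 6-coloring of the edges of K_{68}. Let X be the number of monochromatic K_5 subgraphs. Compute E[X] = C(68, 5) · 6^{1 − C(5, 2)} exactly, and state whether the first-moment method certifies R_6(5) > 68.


E[X] = C(68, 5) · 6^{1 − 10} = 10424128 · 6^{−9} = 10424128/10077696.
As a reduced fraction: E[X] = 162877/157464 ≈ 1.034376.
Is E[X] < 1? NO.
Since E[X] ≥ 1, the first-moment bound is inconclusive at n = 68; it does NOT by itself certify R_6(5) > 68.

E[X] = 162877/157464 ≈ 1.034376; E[X] ≥ 1; first-moment method inconclusive here.


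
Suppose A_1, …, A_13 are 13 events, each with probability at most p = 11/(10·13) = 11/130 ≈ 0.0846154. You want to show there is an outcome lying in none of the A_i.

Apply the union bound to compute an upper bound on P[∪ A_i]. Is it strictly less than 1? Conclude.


Union bound: P[∪_{i=1}^{13} A_i] ≤ Σ_i P[A_i] ≤ 13·p = 13·(11/130) = 11/10.
Numerically: 11/10 ≈ 1.1000000.
Is 11/10 < 1? NO.
Since the bound 11/10 is ≥ 1, the union bound is uninformative here; it does NOT by itself certify existence.

13·p = 11/10 ≈ 1.1000000; existence NOT certified by the union bound.


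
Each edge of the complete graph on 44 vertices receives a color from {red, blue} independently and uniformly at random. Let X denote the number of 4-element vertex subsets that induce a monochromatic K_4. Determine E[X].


Let X = Σ_S X_S over the C(44, 4) = 135751 subsets S of size 4, where X_S = 1 if the K_4 on S is monochromatic.
For a fixed S, the K_4 on S has C(4, 2) = 6 edges. P[all 6 edges red] = (1/2)^6, and likewise for blue, so P[monochromatic] = 2·(1/2)^6 = 2^{1 − 6} = 1/32.
By linearity: E[X] = C(44, 4) · 2^{1 − 6} = 135751 · 1/32 = 135751/32.
Numerically: E[X] ≈ 4242.218750.

E[X] = C(44,4)·2^(1−C(4,2)) = 135751/32 ≈ 4242.218750.


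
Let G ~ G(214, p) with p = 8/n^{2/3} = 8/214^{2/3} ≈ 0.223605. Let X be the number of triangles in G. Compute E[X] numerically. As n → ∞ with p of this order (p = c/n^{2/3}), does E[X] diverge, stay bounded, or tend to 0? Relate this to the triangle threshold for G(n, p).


Number of potential triangles: C(214, 3) = 1610564.
Each occurs with probability p³ ≈ (0.223605)³ ≈ 1.11800157e-02.
By linearity: E[X] = C(214, 3)·p³ ≈ 1610564 · 1.11800157e-02 ≈ 18006.130841.
Since α = 2/3 < 1, p = c/n^{2/3} ≫ 1/n is above the triangle threshold p ~ 1/n. Asymptotically E[X] ~ (c³/6)·n^{3(1−α)} = (8³/6)·n^{1} → ∞; triangles are abundant w.h.p.

E[X] ≈ 18006.130841; in regime p = Θ(1/n^{2/3}) E[X] diverges (above the triangle threshold p ~ 1/n).


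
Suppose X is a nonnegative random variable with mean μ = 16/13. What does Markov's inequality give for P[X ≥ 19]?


μ = E[X] = 16/13, a = 19.
Markov: P[X ≥ 19] ≤ μ/a = (16/13)/19 = 16/247.
Numerically: ≈ 0.06478.
(Since a = 19 > μ = 1.23077, the bound 16/247 is < 1 and informative.)

P[X ≥ 19] ≤ 16/247 ≈ 0.06478.


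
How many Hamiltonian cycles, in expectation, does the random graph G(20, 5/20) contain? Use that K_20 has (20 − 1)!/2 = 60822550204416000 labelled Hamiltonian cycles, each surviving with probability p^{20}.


K_20 has (20 − 1)!/2 = 60822550204416000 labelled Hamiltonian cycles.
For each such Hamiltonian cycle H, let X_H = 1 if all 20 edges of H are present in G. Then P[X_H = 1] = p^{20} = (1/4)^{20} = 1/1099511627776.
By linearity: E[X] = Σ_H E[X_H] = 60822550204416000 · p^{20} = 60822550204416000 · 1/1099511627776 = 1856156927625/33554432.
Numerically: E[X] ≈ 5.532e+04.

E[X] = 60822550204416000 · (1/4)^{20} = 1856156927625/33554432 ≈ 5.532e+04.


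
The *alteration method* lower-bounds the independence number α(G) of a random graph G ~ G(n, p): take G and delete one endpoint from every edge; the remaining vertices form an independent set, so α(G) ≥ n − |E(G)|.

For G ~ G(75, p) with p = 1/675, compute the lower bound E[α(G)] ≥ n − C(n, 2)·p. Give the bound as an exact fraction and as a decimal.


E[|E(G)|] = C(75, 2)·p = 2775 · (1/675) = 37/9.
E[α(G)] ≥ n − E[|E(G)|] = 75 − 37/9 = 638/9.
Numerically: ≈ 70.8889.
(This is only a lower bound; the true E[α(G)] may be larger.)

E[α(G)] ≥ 638/9 ≈ 70.8889.


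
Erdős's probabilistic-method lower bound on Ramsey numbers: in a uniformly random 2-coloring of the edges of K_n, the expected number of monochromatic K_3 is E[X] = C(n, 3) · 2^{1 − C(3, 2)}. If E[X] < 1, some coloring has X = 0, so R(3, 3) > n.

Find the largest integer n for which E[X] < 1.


We need C(n, 3) · 2^{1 − 3} < 1, i.e. C(n, 3) < 2^{3 − 1} = 4.
Check values of n near the boundary:
  n = 3: C(3, 3) = 1; 1 < 4? YES
  n = 4: C(4, 3) = 4; 4 < 4? NO
  n = 5: C(5, 3) = 10; 10 < 4? NO
The largest n with C(n, 3) < 4 is n = 3 (where E[X] = 1/4 ≈ 0.250). Hence R(3, 3) > 3, i.e. R(3, 3) ≥ 4.

Largest n = 3; hence R(3, 3) > 3.


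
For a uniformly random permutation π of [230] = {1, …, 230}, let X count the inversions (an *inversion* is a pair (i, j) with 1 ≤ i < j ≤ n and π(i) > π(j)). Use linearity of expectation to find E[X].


Write X = Σ X_I over the C(230, 2) = 26335 pairs i < j, with X_I the indicator of one inversion.
There are 26335 indicators.
For each fixed pair i < j, the values π(i) and π(j) are two distinct elements of {1, …, 230} in uniformly random order; by symmetry P[π(i) > π(j)] = 1/2.
By linearity: E[X] = 26335 · (1/2) = C(230, 2) · (1/2) = 26335/2 = 26335/2 ≈ 13167.5000.

E[X] = 26335/2 = 13167.5000.


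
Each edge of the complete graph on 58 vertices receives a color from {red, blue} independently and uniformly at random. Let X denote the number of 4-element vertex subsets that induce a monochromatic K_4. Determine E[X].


Let X = Σ_S X_S over the C(58, 4) = 424270 subsets S of size 4, where X_S = 1 if the K_4 on S is monochromatic.
For a fixed S, the K_4 on S has C(4, 2) = 6 edges. P[all 6 edges red] = (1/2)^6, and likewise for blue, so P[monochromatic] = 2·(1/2)^6 = 2^{1 − 6} = 1/32.
By linearity: E[X] = C(58, 4) · 2^{1 − 6} = 424270 · 1/32 = 212135/16.
Numerically: E[X] ≈ 13258.437500.

E[X] = C(58,4)·2^(1−C(4,2)) = 212135/16 ≈ 13258.437500.


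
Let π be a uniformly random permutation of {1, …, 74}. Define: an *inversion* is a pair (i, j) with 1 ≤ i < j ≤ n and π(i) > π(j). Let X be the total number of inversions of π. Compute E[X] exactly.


Write X = Σ X_I over the C(74, 2) = 2701 pairs i < j, with X_I the indicator of one inversion.
There are 2701 indicators.
For each fixed pair i < j, the values π(i) and π(j) are two distinct elements of {1, …, 74} in uniformly random order; by symmetry P[π(i) > π(j)] = 1/2.
By linearity: E[X] = 2701 · (1/2) = C(74, 2) · (1/2) = 2701/2 = 2701/2 ≈ 1350.500.

E[X] = 2701/2 = 1350.500.
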